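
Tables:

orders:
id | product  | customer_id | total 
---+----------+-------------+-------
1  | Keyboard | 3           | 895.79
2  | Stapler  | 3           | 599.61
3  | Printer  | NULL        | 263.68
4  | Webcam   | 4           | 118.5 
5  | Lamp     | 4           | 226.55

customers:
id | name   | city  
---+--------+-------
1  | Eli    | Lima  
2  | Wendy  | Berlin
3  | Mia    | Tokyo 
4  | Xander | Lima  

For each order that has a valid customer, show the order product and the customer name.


INNER JOIN keeps only orders rows whose customer_id matches an id in customers. Walk through each order:
  - order 1 (Keyboard): customer_id=3 -> matches Mia
  - order 2 (Stapler): customer_id=3 -> matches Mia
  - order 3 (Printer): customer_id=NULL, no match -> dropped
  - order 4 (Webcam): customer_id=4 -> matches Xander
  - order 5 (Lamp): customer_id=4 -> matches Xander
So 1 of 5 rows is dropped.

SQL:
SELECT a.product, b.name AS customer
FROM orders a
INNER JOIN customers b ON a.customer_id = b.id

Result:
product  | customer
---------+---------
Keyboard | Mia     
Stapler  | Mia     
Webcam   | Xander  
Lamp     | Xander  


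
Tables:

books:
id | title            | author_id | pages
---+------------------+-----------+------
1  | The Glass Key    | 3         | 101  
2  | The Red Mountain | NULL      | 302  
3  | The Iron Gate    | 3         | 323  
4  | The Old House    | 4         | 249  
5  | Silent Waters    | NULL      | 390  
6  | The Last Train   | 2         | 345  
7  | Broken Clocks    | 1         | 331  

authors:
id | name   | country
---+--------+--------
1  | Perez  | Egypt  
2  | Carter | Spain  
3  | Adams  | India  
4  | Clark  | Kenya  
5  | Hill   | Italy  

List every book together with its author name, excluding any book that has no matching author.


INNER JOIN keeps only books rows whose author_id matches an id in authors. Walk through each book:
  - book 1 (The Glass Key): author_id=3 -> matches Adams
  - book 2 (The Red Mountain): author_id=NULL, no match -> dropped
  - book 3 (The Iron Gate): author_id=3 -> matches Adams
  - book 4 (The Old House): author_id=4 -> matches Clark
  - book 5 (Silent Waters): author_id=NULL, no match -> dropped
  - book 6 (The Last Train): author_id=2 -> matches Carter
  - book 7 (Broken Clocks): author_id=1 -> matches Perez
So 2 of 7 rows are dropped.

SQL:
SELECT a.title, b.name AS author
FROM books a
INNER JOIN authors b ON a.author_id = b.id

Result:
title          | author
---------------+-------
The Glass Key  | Adams 
The Iron Gate  | Adams 
The Old House  | Clark 
The Last Train | Carter
Broken Clocks  | Perez 


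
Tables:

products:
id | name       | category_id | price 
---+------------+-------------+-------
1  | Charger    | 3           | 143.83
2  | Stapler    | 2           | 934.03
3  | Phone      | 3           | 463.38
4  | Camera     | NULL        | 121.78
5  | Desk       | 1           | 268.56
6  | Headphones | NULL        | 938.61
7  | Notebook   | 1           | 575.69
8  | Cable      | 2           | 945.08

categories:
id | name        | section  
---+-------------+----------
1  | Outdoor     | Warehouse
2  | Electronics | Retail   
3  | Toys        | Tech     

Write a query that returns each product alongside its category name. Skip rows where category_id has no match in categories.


INNER JOIN keeps only products rows whose category_id matches an id in categories. Walk through each product:
  - product 1 (Charger): category_id=3 -> matches Toys
  - product 2 (Stapler): category_id=2 -> matches Electronics
  - product 3 (Phone): category_id=3 -> matches Toys
  - product 4 (Camera): category_id=NULL, no match -> dropped
  - product 5 (Desk): category_id=1 -> matches Outdoor
  - product 6 (Headphones): category_id=NULL, no match -> dropped
  - product 7 (Notebook): category_id=1 -> matches Outdoor
  - product 8 (Cable): category_id=2 -> matches Electronics
So 2 of 8 rows are dropped.

SQL:
SELECT a.name, b.name AS category
FROM products a
INNER JOIN categories b ON a.category_id = b.id

Result:
name     | category   
---------+------------
Charger  | Toys       
Stapler  | Electronics
Phone    | Toys       
Desk     | Outdoor    
Notebook | Outdoor    
Cable    | Electronics


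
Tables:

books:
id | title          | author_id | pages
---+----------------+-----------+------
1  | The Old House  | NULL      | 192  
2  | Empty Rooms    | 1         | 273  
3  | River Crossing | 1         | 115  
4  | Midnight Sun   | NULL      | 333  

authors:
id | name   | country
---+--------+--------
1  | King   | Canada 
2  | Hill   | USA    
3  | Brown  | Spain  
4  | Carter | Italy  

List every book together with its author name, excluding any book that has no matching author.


INNER JOIN keeps only books rows whose author_id matches an id in authors. Walk through each book:
  - book 1 (The Old House): author_id=NULL, no match -> dropped
  - book 2 (Empty Rooms): author_id=1 -> matches King
  - book 3 (River Crossing): author_id=1 -> matches King
  - book 4 (Midnight Sun): author_id=NULL, no match -> dropped
So 2 of 4 rows are dropped.

SQL:
SELECT a.title, b.name AS author
FROM books a
INNER JOIN authors b ON a.author_id = b.id

Result:
title          | author
---------------+-------
Empty Rooms    | King  
River Crossing | King  


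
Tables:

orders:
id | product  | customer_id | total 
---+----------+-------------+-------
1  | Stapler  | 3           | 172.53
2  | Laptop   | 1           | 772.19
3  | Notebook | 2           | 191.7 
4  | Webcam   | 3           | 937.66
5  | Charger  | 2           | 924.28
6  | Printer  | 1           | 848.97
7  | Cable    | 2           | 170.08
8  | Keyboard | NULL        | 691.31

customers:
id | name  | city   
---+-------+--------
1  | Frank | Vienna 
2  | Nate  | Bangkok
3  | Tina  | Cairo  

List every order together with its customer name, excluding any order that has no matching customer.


INNER JOIN keeps only orders rows whose customer_id matches an id in customers. Walk through each order:
  - order 1 (Stapler): customer_id=3 -> matches Tina
  - order 2 (Laptop): customer_id=1 -> matches Frank
  - order 3 (Notebook): customer_id=2 -> matches Nate
  - order 4 (Webcam): customer_id=3 -> matches Tina
  - order 5 (Charger): customer_id=2 -> matches Nate
  - order 6 (Printer): customer_id=1 -> matches Frank
  - order 7 (Cable): customer_id=2 -> matches Nate
  - order 8 (Keyboard): customer_id=NULL, no match -> dropped
So 1 of 8 rows is dropped.

SQL:
SELECT a.product, b.name AS customer
FROM orders a
INNER JOIN customers b ON a.customer_id = b.id

Result:
product  | customer
---------+---------
Stapler  | Tina    
Laptop   | Frank   
Notebook | Nate    
Webcam   | Tina    
Charger  | Nate    
Printer  | Frank   
Cable    | Nate    


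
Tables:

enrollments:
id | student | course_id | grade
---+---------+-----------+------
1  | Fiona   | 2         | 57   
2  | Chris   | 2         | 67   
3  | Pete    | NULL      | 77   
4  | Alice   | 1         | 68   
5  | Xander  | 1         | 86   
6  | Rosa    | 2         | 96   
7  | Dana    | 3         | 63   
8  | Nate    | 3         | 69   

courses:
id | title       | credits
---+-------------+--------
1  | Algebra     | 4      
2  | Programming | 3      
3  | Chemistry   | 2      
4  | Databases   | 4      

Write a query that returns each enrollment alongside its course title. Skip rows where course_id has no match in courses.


INNER JOIN keeps only enrollments rows whose course_id matches an id in courses. Walk through each enrollment:
  - enrollment 1 (Fiona): course_id=2 -> matches Programming
  - enrollment 2 (Chris): course_id=2 -> matches Programming
  - enrollment 3 (Pete): course_id=NULL, no match -> dropped
  - enrollment 4 (Alice): course_id=1 -> matches Algebra
  - enrollment 5 (Xander): course_id=1 -> matches Algebra
  - enrollment 6 (Rosa): course_id=2 -> matches Programming
  - enrollment 7 (Dana): course_id=3 -> matches Chemistry
  - enrollment 8 (Nate): course_id=3 -> matches Chemistry
So 1 of 8 rows is dropped.

SQL:
SELECT a.student, b.title AS course
FROM enrollments a
INNER JOIN courses b ON a.course_id = b.id

Result:
student | course     
--------+------------
Fiona   | Programming
Chris   | Programming
Alice   | Algebra    
Xander  | Algebra    
Rosa    | Programming
Dana    | Chemistry  
Nate    | Chemistry  


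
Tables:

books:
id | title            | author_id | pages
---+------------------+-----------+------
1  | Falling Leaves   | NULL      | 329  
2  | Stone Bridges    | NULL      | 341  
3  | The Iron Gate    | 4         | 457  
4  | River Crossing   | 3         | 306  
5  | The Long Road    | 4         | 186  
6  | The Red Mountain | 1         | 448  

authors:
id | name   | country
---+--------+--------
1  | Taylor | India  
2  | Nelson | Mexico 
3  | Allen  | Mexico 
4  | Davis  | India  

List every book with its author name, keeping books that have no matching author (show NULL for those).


LEFT JOIN keeps every row from books (the left table); where author_id has no match in authors, the author columns become NULL. Walk through each book:
  - book 1 (Falling Leaves): author_id=NULL, no match -> kept with NULL
  - book 2 (Stone Bridges): author_id=NULL, no match -> kept with NULL
  - book 3 (The Iron Gate): author_id=4 -> matches Davis
  - book 4 (River Crossing): author_id=3 -> matches Allen
  - book 5 (The Long Road): author_id=4 -> matches Davis
  - book 6 (The Red Mountain): author_id=1 -> matches Taylor
All 6 rows appear; 2 have NULL author.

SQL:
SELECT a.title, b.name AS author
FROM books a
LEFT JOIN authors b ON a.author_id = b.id

Result:
title            | author
-----------------+-------
Falling Leaves   | NULL  
Stone Bridges    | NULL  
The Iron Gate    | Davis 
River Crossing   | Allen 
The Long Road    | Davis 
The Red Mountain | Taylor


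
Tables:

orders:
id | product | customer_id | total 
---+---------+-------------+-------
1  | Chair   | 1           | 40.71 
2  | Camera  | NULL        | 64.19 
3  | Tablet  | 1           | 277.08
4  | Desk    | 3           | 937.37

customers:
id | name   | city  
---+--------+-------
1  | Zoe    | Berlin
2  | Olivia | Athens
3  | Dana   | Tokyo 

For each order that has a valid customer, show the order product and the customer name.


INNER JOIN keeps only orders rows whose customer_id matches an id in customers. Walk through each order:
  - order 1 (Chair): customer_id=1 -> matches Zoe
  - order 2 (Camera): customer_id=NULL, no match -> dropped
  - order 3 (Tablet): customer_id=1 -> matches Zoe
  - order 4 (Desk): customer_id=3 -> matches Dana
So 1 of 4 rows is dropped.

SQL:
SELECT a.product, b.name AS customer
FROM orders a
INNER JOIN customers b ON a.customer_id = b.id

Result:
product | customer
--------+---------
Chair   | Zoe     
Tablet  | Zoe     
Desk    | Dana    


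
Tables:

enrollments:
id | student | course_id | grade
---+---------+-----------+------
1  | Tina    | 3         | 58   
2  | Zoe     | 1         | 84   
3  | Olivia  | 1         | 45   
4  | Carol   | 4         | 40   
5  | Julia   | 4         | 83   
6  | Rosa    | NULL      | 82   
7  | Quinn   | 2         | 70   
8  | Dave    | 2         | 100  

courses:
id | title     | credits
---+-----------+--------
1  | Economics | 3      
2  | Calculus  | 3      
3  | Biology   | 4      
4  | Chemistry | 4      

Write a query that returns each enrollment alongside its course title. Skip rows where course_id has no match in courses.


INNER JOIN keeps only enrollments rows whose course_id matches an id in courses. Walk through each enrollment:
  - enrollment 1 (Tina): course_id=3 -> matches Biology
  - enrollment 2 (Zoe): course_id=1 -> matches Economics
  - enrollment 3 (Olivia): course_id=1 -> matches Economics
  - enrollment 4 (Carol): course_id=4 -> matches Chemistry
  - enrollment 5 (Julia): course_id=4 -> matches Chemistry
  - enrollment 6 (Rosa): course_id=NULL, no match -> dropped
  - enrollment 7 (Quinn): course_id=2 -> matches Calculus
  - enrollment 8 (Dave): course_id=2 -> matches Calculus
So 1 of 8 rows is dropped.

SQL:
SELECT a.student, b.title AS course
FROM enrollments a
INNER JOIN courses b ON a.course_id = b.id

Result:
student | course   
--------+----------
Tina    | Biology  
Zoe     | Economics
Olivia  | Economics
Carol   | Chemistry
Julia   | Chemistry
Quinn   | Calculus 
Dave    | Calculus 


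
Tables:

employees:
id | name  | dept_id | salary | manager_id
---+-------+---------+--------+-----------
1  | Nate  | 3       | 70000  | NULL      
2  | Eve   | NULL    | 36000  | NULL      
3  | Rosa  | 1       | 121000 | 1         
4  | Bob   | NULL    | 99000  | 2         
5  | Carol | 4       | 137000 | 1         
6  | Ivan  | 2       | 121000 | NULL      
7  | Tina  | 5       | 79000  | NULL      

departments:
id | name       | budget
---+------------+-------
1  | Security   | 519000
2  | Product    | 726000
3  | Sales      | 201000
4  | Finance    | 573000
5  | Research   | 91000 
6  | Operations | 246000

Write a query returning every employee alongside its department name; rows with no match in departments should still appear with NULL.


LEFT JOIN keeps every row from employees (the left table); where dept_id has no match in departments, the department columns become NULL. Walk through each employee:
  - employee 1 (Nate): dept_id=3 -> matches Sales
  - employee 2 (Eve): dept_id=NULL, no match -> kept with NULL
  - employee 3 (Rosa): dept_id=1 -> matches Security
  - employee 4 (Bob): dept_id=NULL, no match -> kept with NULL
  - employee 5 (Carol): dept_id=4 -> matches Finance
  - employee 6 (Ivan): dept_id=2 -> matches Product
  - employee 7 (Tina): dept_id=5 -> matches Research
All 7 rows appear; 2 have NULL department.

SQL:
SELECT a.name, b.name AS department
FROM employees a
LEFT JOIN departments b ON a.dept_id = b.id

Result:
name  | department
------+-----------
Nate  | Sales     
Eve   | NULL      
Rosa  | Security  
Bob   | NULL      
Carol | Finance   
Ivan  | Product   
Tina  | Research  


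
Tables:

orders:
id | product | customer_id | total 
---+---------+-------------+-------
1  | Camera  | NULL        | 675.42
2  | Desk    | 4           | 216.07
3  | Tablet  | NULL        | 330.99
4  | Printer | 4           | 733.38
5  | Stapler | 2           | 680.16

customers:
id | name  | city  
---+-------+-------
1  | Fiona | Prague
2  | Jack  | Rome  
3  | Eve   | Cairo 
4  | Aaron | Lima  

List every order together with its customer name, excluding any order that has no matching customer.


INNER JOIN keeps only orders rows whose customer_id matches an id in customers. Walk through each order:
  - order 1 (Camera): customer_id=NULL, no match -> dropped
  - order 2 (Desk): customer_id=4 -> matches Aaron
  - order 3 (Tablet): customer_id=NULL, no match -> dropped
  - order 4 (Printer): customer_id=4 -> matches Aaron
  - order 5 (Stapler): customer_id=2 -> matches Jack
So 2 of 5 rows are dropped.

SQL:
SELECT a.product, b.name AS customer
FROM orders a
INNER JOIN customers b ON a.customer_id = b.id

Result:
product | customer
--------+---------
Desk    | Aaron   
Printer | Aaron   
Stapler | Jack    


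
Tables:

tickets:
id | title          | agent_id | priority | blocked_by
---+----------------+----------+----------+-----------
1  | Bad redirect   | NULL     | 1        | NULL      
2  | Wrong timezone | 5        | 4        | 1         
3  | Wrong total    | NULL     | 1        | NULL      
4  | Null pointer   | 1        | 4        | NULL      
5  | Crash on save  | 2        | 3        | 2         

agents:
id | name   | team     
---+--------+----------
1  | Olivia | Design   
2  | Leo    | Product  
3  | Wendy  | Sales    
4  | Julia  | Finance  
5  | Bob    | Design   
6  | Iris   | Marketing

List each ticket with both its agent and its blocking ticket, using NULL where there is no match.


Two LEFT JOINs from the same base table tickets: one to agents via agent_id, one to tickets itself via blocked_by. Both are LEFT so every ticket is preserved.
Match against agents:
  - ticket 1 (Bad redirect): agent_id=NULL, no match -> kept with NULL
  - ticket 2 (Wrong timezone): agent_id=5 -> matches Bob
  - ticket 3 (Wrong total): agent_id=NULL, no match -> kept with NULL
  - ticket 4 (Null pointer): agent_id=1 -> matches Olivia
  - ticket 5 (Crash on save): agent_id=2 -> matches Leo
Match against tickets (self):
  - ticket 1 (Bad redirect): blocked_by=NULL -> NULL
  - ticket 2 (Wrong timezone): blocked_by=1 -> Bad redirect
  - ticket 3 (Wrong total): blocked_by=NULL -> NULL
  - ticket 4 (Null pointer): blocked_by=NULL -> NULL
  - ticket 5 (Crash on save): blocked_by=2 -> Wrong timezone

SQL:
SELECT a.title, b.name AS agent, c.title AS blocked_by
FROM tickets a
LEFT JOIN agents b ON a.agent_id = b.id
LEFT JOIN tickets c ON a.blocked_by = c.id

Result:
title          | agent  | blocked_by    
---------------+--------+---------------
Bad redirect   | NULL   | NULL          
Wrong timezone | Bob    | Bad redirect  
Wrong total    | NULL   | NULL          
Null pointer   | Olivia | NULL          
Crash on save  | Leo    | Wrong timezone


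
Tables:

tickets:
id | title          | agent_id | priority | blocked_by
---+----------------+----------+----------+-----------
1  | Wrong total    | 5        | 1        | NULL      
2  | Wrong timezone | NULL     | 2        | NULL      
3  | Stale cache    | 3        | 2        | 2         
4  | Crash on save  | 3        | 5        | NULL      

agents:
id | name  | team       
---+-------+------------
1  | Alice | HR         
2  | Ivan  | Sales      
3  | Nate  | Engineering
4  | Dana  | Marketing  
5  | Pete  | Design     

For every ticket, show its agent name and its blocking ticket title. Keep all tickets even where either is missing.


Two LEFT JOINs from the same base table tickets: one to agents via agent_id, one to tickets itself via blocked_by. Both are LEFT so every ticket is preserved.
Match against agents:
  - ticket 1 (Wrong total): agent_id=5 -> matches Pete
  - ticket 2 (Wrong timezone): agent_id=NULL, no match -> kept with NULL
  - ticket 3 (Stale cache): agent_id=3 -> matches Nate
  - ticket 4 (Crash on save): agent_id=3 -> matches Nate
Match against tickets (self):
  - ticket 1 (Wrong total): blocked_by=NULL -> NULL
  - ticket 2 (Wrong timezone): blocked_by=NULL -> NULL
  - ticket 3 (Stale cache): blocked_by=2 -> Wrong timezone
  - ticket 4 (Crash on save): blocked_by=NULL -> NULL

SQL:
SELECT a.title, b.name AS agent, c.title AS blocked_by
FROM tickets a
LEFT JOIN agents b ON a.agent_id = b.id
LEFT JOIN tickets c ON a.blocked_by = c.id

Result:
title          | agent | blocked_by    
---------------+-------+---------------
Wrong total    | Pete  | NULL          
Wrong timezone | NULL  | NULL          
Stale cache    | Nate  | Wrong timezone
Crash on save  | Nate  | NULL          


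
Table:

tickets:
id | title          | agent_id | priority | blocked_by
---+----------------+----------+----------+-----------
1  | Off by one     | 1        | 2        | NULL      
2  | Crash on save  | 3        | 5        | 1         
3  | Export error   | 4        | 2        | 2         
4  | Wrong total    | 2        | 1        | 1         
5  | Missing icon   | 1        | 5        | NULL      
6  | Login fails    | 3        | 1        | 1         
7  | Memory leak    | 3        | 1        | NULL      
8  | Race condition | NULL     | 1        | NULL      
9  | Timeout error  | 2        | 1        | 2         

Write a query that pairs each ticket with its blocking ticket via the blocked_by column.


This is a self-join: tickets is joined to a second copy of itself, matching each row's blocked_by to another row's id. Use LEFT JOIN so rows with blocked_by=NULL are kept.
  - ticket 1 (Off by one): blocked_by=NULL -> NULL
  - ticket 2 (Crash on save): blocked_by=1 -> Off by one
  - ticket 3 (Export error): blocked_by=2 -> Crash on save
  - ticket 4 (Wrong total): blocked_by=1 -> Off by one
  - ticket 5 (Missing icon): blocked_by=NULL -> NULL
  - ticket 6 (Login fails): blocked_by=1 -> Off by one
  - ticket 7 (Memory leak): blocked_by=NULL -> NULL
  - ticket 8 (Race condition): blocked_by=NULL -> NULL
  - ticket 9 (Timeout error): blocked_by=2 -> Crash on save

SQL:
SELECT a.title AS item, b.title AS blocked_by
FROM tickets a
LEFT JOIN tickets b ON a.blocked_by = b.id

Result:
item           | blocked_by   
---------------+--------------
Off by one     | NULL         
Crash on save  | Off by one   
Export error   | Crash on save
Wrong total    | Off by one   
Missing icon   | NULL         
Login fails    | Off by one   
Memory leak    | NULL         
Race condition | NULL         
Timeout error  | Crash on save


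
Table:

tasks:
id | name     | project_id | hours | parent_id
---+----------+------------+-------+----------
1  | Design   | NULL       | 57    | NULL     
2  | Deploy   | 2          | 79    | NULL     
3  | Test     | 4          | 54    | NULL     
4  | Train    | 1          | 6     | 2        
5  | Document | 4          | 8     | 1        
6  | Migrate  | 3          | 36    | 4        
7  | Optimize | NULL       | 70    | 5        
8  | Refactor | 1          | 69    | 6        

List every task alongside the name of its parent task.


This is a self-join: tasks is joined to a second copy of itself, matching each row's parent_id to another row's id. Use LEFT JOIN so rows with parent_id=NULL are kept.
  - task 1 (Design): parent_id=NULL -> NULL
  - task 2 (Deploy): parent_id=NULL -> NULL
  - task 3 (Test): parent_id=NULL -> NULL
  - task 4 (Train): parent_id=2 -> Deploy
  - task 5 (Document): parent_id=1 -> Design
  - task 6 (Migrate): parent_id=4 -> Train
  - task 7 (Optimize): parent_id=5 -> Document
  - task 8 (Refactor): parent_id=6 -> Migrate

SQL:
SELECT a.name AS item, b.name AS parent
FROM tasks a
LEFT JOIN tasks b ON a.parent_id = b.id

Result:
item     | parent  
---------+---------
Design   | NULL    
Deploy   | NULL    
Test     | NULL    
Train    | Deploy  
Document | Design  
Migrate  | Train   
Optimize | Document
Refactor | Migrate 


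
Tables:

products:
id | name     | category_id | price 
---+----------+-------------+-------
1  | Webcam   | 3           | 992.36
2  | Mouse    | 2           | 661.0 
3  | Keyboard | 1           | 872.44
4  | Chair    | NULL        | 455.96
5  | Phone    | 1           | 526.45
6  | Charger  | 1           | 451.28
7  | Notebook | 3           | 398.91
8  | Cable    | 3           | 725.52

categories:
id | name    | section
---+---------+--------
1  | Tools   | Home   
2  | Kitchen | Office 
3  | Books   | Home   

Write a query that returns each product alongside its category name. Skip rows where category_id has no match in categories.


INNER JOIN keeps only products rows whose category_id matches an id in categories. Walk through each product:
  - product 1 (Webcam): category_id=3 -> matches Books
  - product 2 (Mouse): category_id=2 -> matches Kitchen
  - product 3 (Keyboard): category_id=1 -> matches Tools
  - product 4 (Chair): category_id=NULL, no match -> dropped
  - product 5 (Phone): category_id=1 -> matches Tools
  - product 6 (Charger): category_id=1 -> matches Tools
  - product 7 (Notebook): category_id=3 -> matches Books
  - product 8 (Cable): category_id=3 -> matches Books
So 1 of 8 rows is dropped.

SQL:
SELECT a.name, b.name AS category
FROM products a
INNER JOIN categories b ON a.category_id = b.id

Result:
name     | category
---------+---------
Webcam   | Books   
Mouse    | Kitchen 
Keyboard | Tools   
Phone    | Tools   
Charger  | Tools   
Notebook | Books   
Cable    | Books   


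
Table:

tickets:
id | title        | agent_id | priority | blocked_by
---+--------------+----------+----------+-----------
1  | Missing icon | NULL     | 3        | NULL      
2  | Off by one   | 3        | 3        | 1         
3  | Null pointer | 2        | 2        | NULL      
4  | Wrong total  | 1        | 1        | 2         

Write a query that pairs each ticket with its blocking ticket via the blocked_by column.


This is a self-join: tickets is joined to a second copy of itself, matching each row's blocked_by to another row's id. Use LEFT JOIN so rows with blocked_by=NULL are kept.
  - ticket 1 (Missing icon): blocked_by=NULL -> NULL
  - ticket 2 (Off by one): blocked_by=1 -> Missing icon
  - ticket 3 (Null pointer): blocked_by=NULL -> NULL
  - ticket 4 (Wrong total): blocked_by=2 -> Off by one

SQL:
SELECT a.title AS item, b.title AS blocked_by
FROM tickets a
LEFT JOIN tickets b ON a.blocked_by = b.id

Result:
item         | blocked_by  
-------------+-------------
Missing icon | NULL        
Off by one   | Missing icon
Null pointer | NULL        
Wrong total  | Off by one  


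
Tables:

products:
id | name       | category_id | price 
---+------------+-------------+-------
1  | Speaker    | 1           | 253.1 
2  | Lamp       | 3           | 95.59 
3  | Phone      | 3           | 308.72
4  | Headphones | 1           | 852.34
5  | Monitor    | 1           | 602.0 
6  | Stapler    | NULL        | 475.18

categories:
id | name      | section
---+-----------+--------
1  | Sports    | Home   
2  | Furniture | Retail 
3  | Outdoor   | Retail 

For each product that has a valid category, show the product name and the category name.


INNER JOIN keeps only products rows whose category_id matches an id in categories. Walk through each product:
  - product 1 (Speaker): category_id=1 -> matches Sports
  - product 2 (Lamp): category_id=3 -> matches Outdoor
  - product 3 (Phone): category_id=3 -> matches Outdoor
  - product 4 (Headphones): category_id=1 -> matches Sports
  - product 5 (Monitor): category_id=1 -> matches Sports
  - product 6 (Stapler): category_id=NULL, no match -> dropped
So 1 of 6 rows is dropped.

SQL:
SELECT a.name, b.name AS category
FROM products a
INNER JOIN categories b ON a.category_id = b.id

Result:
name       | category
-----------+---------
Speaker    | Sports  
Lamp       | Outdoor 
Phone      | Outdoor 
Headphones | Sports  
Monitor    | Sports  


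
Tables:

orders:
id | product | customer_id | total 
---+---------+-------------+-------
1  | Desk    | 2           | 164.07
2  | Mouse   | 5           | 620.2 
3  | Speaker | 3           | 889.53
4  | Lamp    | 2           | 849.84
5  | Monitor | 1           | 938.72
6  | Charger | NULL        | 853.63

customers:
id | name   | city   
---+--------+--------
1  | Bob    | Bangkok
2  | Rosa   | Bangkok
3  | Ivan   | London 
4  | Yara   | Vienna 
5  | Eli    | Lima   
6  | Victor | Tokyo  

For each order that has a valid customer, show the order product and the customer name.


INNER JOIN keeps only orders rows whose customer_id matches an id in customers. Walk through each order:
  - order 1 (Desk): customer_id=2 -> matches Rosa
  - order 2 (Mouse): customer_id=5 -> matches Eli
  - order 3 (Speaker): customer_id=3 -> matches Ivan
  - order 4 (Lamp): customer_id=2 -> matches Rosa
  - order 5 (Monitor): customer_id=1 -> matches Bob
  - order 6 (Charger): customer_id=NULL, no match -> dropped
So 1 of 6 rows is dropped.

SQL:
SELECT a.product, b.name AS customer
FROM orders a
INNER JOIN customers b ON a.customer_id = b.id

Result:
product | customer
--------+---------
Desk    | Rosa    
Mouse   | Eli     
Speaker | Ivan    
Lamp    | Rosa    
Monitor | Bob     


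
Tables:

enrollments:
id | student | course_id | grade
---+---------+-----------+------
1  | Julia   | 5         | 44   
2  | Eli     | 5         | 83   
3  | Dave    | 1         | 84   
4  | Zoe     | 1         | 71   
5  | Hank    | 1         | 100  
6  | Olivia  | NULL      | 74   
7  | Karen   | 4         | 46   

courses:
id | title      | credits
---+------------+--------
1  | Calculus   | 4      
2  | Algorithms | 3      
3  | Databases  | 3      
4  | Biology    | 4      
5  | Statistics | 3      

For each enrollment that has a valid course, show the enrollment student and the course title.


INNER JOIN keeps only enrollments rows whose course_id matches an id in courses. Walk through each enrollment:
  - enrollment 1 (Julia): course_id=5 -> matches Statistics
  - enrollment 2 (Eli): course_id=5 -> matches Statistics
  - enrollment 3 (Dave): course_id=1 -> matches Calculus
  - enrollment 4 (Zoe): course_id=1 -> matches Calculus
  - enrollment 5 (Hank): course_id=1 -> matches Calculus
  - enrollment 6 (Olivia): course_id=NULL, no match -> dropped
  - enrollment 7 (Karen): course_id=4 -> matches Biology
So 1 of 7 rows is dropped.

SQL:
SELECT a.student, b.title AS course
FROM enrollments a
INNER JOIN courses b ON a.course_id = b.id

Result:
student | course    
--------+-----------
Julia   | Statistics
Eli     | Statistics
Dave    | Calculus  
Zoe     | Calculus  
Hank    | Calculus  
Karen   | Biology   


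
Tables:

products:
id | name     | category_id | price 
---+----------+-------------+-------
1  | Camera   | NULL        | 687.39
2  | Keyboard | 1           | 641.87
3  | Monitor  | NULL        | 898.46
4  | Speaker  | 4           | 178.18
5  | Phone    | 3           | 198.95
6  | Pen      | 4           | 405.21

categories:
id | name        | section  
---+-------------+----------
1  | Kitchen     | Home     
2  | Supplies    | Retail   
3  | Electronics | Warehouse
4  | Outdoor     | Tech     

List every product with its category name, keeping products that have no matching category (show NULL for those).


LEFT JOIN keeps every row from products (the left table); where category_id has no match in categories, the category columns become NULL. Walk through each product:
  - product 1 (Camera): category_id=NULL, no match -> kept with NULL
  - product 2 (Keyboard): category_id=1 -> matches Kitchen
  - product 3 (Monitor): category_id=NULL, no match -> kept with NULL
  - product 4 (Speaker): category_id=4 -> matches Outdoor
  - product 5 (Phone): category_id=3 -> matches Electronics
  - product 6 (Pen): category_id=4 -> matches Outdoor
All 6 rows appear; 2 have NULL category.

SQL:
SELECT a.name, b.name AS category
FROM products a
LEFT JOIN categories b ON a.category_id = b.id

Result:
name     | category   
---------+------------
Camera   | NULL       
Keyboard | Kitchen    
Monitor  | NULL       
Speaker  | Outdoor    
Phone    | Electronics
Pen      | Outdoor    


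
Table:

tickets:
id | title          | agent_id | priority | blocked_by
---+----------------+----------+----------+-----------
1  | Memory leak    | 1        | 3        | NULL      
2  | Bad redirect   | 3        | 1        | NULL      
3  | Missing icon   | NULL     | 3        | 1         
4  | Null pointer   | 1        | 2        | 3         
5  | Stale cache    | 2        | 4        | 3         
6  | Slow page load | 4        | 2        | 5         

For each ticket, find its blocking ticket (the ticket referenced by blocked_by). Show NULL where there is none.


This is a self-join: tickets is joined to a second copy of itself, matching each row's blocked_by to another row's id. Use LEFT JOIN so rows with blocked_by=NULL are kept.
  - ticket 1 (Memory leak): blocked_by=NULL -> NULL
  - ticket 2 (Bad redirect): blocked_by=NULL -> NULL
  - ticket 3 (Missing icon): blocked_by=1 -> Memory leak
  - ticket 4 (Null pointer): blocked_by=3 -> Missing icon
  - ticket 5 (Stale cache): blocked_by=3 -> Missing icon
  - ticket 6 (Slow page load): blocked_by=5 -> Stale cache

SQL:
SELECT a.title AS item, b.title AS blocked_by
FROM tickets a
LEFT JOIN tickets b ON a.blocked_by = b.id

Result:
item           | blocked_by  
---------------+-------------
Memory leak    | NULL        
Bad redirect   | NULL        
Missing icon   | Memory leak 
Null pointer   | Missing icon
Stale cache    | Missing icon
Slow page load | Stale cache 


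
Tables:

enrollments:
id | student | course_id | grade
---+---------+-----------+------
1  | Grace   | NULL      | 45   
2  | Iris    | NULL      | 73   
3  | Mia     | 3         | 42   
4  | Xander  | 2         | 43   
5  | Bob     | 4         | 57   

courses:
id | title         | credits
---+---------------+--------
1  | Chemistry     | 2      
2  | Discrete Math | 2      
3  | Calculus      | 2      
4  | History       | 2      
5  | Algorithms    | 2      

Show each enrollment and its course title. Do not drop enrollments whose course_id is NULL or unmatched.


LEFT JOIN keeps every row from enrollments (the left table); where course_id has no match in courses, the course columns become NULL. Walk through each enrollment:
  - enrollment 1 (Grace): course_id=NULL, no match -> kept with NULL
  - enrollment 2 (Iris): course_id=NULL, no match -> kept with NULL
  - enrollment 3 (Mia): course_id=3 -> matches Calculus
  - enrollment 4 (Xander): course_id=2 -> matches Discrete Math
  - enrollment 5 (Bob): course_id=4 -> matches History
All 5 rows appear; 2 have NULL course.

SQL:
SELECT a.student, b.title AS course
FROM enrollments a
LEFT JOIN courses b ON a.course_id = b.id

Result:
student | course       
--------+--------------
Grace   | NULL         
Iris    | NULL         
Mia     | Calculus     
Xander  | Discrete Math
Bob     | History      


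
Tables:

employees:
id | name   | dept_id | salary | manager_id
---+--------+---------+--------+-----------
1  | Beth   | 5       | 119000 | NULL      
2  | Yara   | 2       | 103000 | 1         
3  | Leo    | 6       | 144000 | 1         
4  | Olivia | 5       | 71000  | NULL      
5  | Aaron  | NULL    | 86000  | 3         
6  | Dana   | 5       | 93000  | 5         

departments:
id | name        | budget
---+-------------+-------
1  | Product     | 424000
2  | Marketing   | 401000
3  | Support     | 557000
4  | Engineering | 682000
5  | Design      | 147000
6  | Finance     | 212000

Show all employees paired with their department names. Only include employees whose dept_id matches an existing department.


INNER JOIN keeps only employees rows whose dept_id matches an id in departments. Walk through each employee:
  - employee 1 (Beth): dept_id=5 -> matches Design
  - employee 2 (Yara): dept_id=2 -> matches Marketing
  - employee 3 (Leo): dept_id=6 -> matches Finance
  - employee 4 (Olivia): dept_id=5 -> matches Design
  - employee 5 (Aaron): dept_id=NULL, no match -> dropped
  - employee 6 (Dana): dept_id=5 -> matches Design
So 1 of 6 rows is dropped.

SQL:
SELECT a.name, b.name AS department
FROM employees a
INNER JOIN departments b ON a.dept_id = b.id

Result:
name   | department
-------+-----------
Beth   | Design    
Yara   | Marketing 
Leo    | Finance   
Olivia | Design    
Dana   | Design    


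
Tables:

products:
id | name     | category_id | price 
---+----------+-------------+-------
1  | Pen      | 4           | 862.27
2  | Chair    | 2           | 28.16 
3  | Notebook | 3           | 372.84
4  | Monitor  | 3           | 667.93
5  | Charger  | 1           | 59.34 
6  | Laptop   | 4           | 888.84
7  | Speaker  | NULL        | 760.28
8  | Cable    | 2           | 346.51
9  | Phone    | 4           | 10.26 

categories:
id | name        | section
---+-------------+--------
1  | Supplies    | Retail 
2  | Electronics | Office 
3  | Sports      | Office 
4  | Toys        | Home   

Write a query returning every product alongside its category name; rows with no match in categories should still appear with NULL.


LEFT JOIN keeps every row from products (the left table); where category_id has no match in categories, the category columns become NULL. Walk through each product:
  - product 1 (Pen): category_id=4 -> matches Toys
  - product 2 (Chair): category_id=2 -> matches Electronics
  - product 3 (Notebook): category_id=3 -> matches Sports
  - product 4 (Monitor): category_id=3 -> matches Sports
  - product 5 (Charger): category_id=1 -> matches Supplies
  - product 6 (Laptop): category_id=4 -> matches Toys
  - product 7 (Speaker): category_id=NULL, no match -> kept with NULL
  - product 8 (Cable): category_id=2 -> matches Electronics
  - product 9 (Phone): category_id=4 -> matches Toys
All 9 rows appear; 1 has NULL category.

SQL:
SELECT a.name, b.name AS category
FROM products a
LEFT JOIN categories b ON a.category_id = b.id

Result:
name     | category   
---------+------------
Pen      | Toys       
Chair    | Electronics
Notebook | Sports     
Monitor  | Sports     
Charger  | Supplies   
Laptop   | Toys       
Speaker  | NULL       
Cable    | Electronics
Phone    | Toys       


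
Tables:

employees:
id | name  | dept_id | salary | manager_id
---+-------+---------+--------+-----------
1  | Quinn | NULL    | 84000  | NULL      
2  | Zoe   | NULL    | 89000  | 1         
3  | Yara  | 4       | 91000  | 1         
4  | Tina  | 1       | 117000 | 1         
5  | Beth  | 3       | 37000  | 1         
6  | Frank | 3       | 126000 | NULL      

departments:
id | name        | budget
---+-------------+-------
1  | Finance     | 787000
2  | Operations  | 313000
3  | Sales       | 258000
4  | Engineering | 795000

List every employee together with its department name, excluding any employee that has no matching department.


INNER JOIN keeps only employees rows whose dept_id matches an id in departments. Walk through each employee:
  - employee 1 (Quinn): dept_id=NULL, no match -> dropped
  - employee 2 (Zoe): dept_id=NULL, no match -> dropped
  - employee 3 (Yara): dept_id=4 -> matches Engineering
  - employee 4 (Tina): dept_id=1 -> matches Finance
  - employee 5 (Beth): dept_id=3 -> matches Sales
  - employee 6 (Frank): dept_id=3 -> matches Sales
So 2 of 6 rows are dropped.

SQL:
SELECT a.name, b.name AS department
FROM employees a
INNER JOIN departments b ON a.dept_id = b.id

Result:
name  | department 
------+------------
Yara  | Engineering
Tina  | Finance    
Beth  | Sales      
Frank | Sales      


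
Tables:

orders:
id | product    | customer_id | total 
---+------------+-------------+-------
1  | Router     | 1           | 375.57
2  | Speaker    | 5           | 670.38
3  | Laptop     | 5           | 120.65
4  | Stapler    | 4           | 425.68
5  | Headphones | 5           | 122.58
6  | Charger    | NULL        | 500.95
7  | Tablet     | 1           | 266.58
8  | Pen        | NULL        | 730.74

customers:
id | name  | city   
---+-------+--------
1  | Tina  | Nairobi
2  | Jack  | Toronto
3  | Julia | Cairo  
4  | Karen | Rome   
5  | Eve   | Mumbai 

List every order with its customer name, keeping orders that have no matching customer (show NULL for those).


LEFT JOIN keeps every row from orders (the left table); where customer_id has no match in customers, the customer columns become NULL. Walk through each order:
  - order 1 (Router): customer_id=1 -> matches Tina
  - order 2 (Speaker): customer_id=5 -> matches Eve
  - order 3 (Laptop): customer_id=5 -> matches Eve
  - order 4 (Stapler): customer_id=4 -> matches Karen
  - order 5 (Headphones): customer_id=5 -> matches Eve
  - order 6 (Charger): customer_id=NULL, no match -> kept with NULL
  - order 7 (Tablet): customer_id=1 -> matches Tina
  - order 8 (Pen): customer_id=NULL, no match -> kept with NULL
All 8 rows appear; 2 have NULL customer.

SQL:
SELECT a.product, b.name AS customer
FROM orders a
LEFT JOIN customers b ON a.customer_id = b.id

Result:
product    | customer
-----------+---------
Router     | Tina    
Speaker    | Eve     
Laptop     | Eve     
Stapler    | Karen   
Headphones | Eve     
Charger    | NULL    
Tablet     | Tina    
Pen        | NULL    


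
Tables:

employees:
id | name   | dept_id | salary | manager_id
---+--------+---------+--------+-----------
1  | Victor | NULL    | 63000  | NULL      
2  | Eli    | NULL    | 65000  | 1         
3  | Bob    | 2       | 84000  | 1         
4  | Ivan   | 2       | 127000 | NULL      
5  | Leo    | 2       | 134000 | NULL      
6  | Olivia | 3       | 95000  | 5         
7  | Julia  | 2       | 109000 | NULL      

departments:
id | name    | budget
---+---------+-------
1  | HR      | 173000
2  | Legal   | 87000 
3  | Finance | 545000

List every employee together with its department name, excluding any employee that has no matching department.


INNER JOIN keeps only employees rows whose dept_id matches an id in departments. Walk through each employee:
  - employee 1 (Victor): dept_id=NULL, no match -> dropped
  - employee 2 (Eli): dept_id=NULL, no match -> dropped
  - employee 3 (Bob): dept_id=2 -> matches Legal
  - employee 4 (Ivan): dept_id=2 -> matches Legal
  - employee 5 (Leo): dept_id=2 -> matches Legal
  - employee 6 (Olivia): dept_id=3 -> matches Finance
  - employee 7 (Julia): dept_id=2 -> matches Legal
So 2 of 7 rows are dropped.

SQL:
SELECT a.name, b.name AS department
FROM employees a
INNER JOIN departments b ON a.dept_id = b.id

Result:
name   | department
-------+-----------
Bob    | Legal     
Ivan   | Legal     
Leo    | Legal     
Olivia | Finance   
Julia  | Legal     
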